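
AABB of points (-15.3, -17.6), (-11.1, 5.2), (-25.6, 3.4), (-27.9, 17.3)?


x range: [-27.9, -11.1]
y range: [-17.6, 17.3]
Bounding box: (-27.9,-17.6) to (-11.1,17.3)

(-27.9,-17.6) to (-11.1,17.3)


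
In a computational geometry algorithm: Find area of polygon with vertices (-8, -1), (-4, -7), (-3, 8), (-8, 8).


Shoelace sum: ((-8)*(-7) - (-4)*(-1)) + ((-4)*8 - (-3)*(-7)) + ((-3)*8 - (-8)*8) + ((-8)*(-1) - (-8)*8)
= 111
Area = |111|/2 = 55.5

55.5


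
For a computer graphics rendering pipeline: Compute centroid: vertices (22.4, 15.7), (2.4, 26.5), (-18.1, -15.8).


Centroid = ((x_A+x_B+x_C)/3, (y_A+y_B+y_C)/3)
= ((22.4+2.4+(-18.1))/3, (15.7+26.5+(-15.8))/3)
= (2.2333, 8.8)

(2.2333, 8.8)


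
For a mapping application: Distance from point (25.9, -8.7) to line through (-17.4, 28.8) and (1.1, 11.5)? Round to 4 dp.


|cross product| = 55.34
|line direction| = sqrt(641.54) = 25.3286
Distance = 55.34/sqrt(641.54) = 2.1849

2.1849


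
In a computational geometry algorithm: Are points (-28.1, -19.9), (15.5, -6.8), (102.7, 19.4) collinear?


Cross product: (15.5-(-28.1))*(19.4-(-19.9)) - ((-6.8)-(-19.9))*(102.7-(-28.1))
= 0

Yes, collinear


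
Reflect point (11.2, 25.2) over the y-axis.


Reflection over y-axis: (x,y) -> (-x,y)
(11.2, 25.2) -> (-11.2, 25.2)

(-11.2, 25.2)


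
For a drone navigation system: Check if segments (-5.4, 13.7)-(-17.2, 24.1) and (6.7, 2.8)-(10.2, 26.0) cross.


Cross products: d1=318.87, d2=629.03, d3=2.78, d4=-307.38
d1*d2 < 0 and d3*d4 < 0? no

No, they don't intersect


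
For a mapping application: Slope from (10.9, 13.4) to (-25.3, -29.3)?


slope = (y2-y1)/(x2-x1) = ((-29.3)-13.4)/((-25.3)-10.9) = (-42.7)/(-36.2) = 1.1796

1.1796


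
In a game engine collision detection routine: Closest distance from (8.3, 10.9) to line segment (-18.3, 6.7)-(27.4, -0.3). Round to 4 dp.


Project P onto AB: t = 0.555 (clamped to [0,1])
Closest point on segment: (7.0616, 2.8153)
Distance: 8.179

8.179


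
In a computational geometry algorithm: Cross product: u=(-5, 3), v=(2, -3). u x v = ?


u x v = u_x*v_y - u_y*v_x = (-5)*(-3) - 3*2
= 15 - 6 = 9

9


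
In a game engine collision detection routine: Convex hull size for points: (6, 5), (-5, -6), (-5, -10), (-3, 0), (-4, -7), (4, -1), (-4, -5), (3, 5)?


Convex hull vertices (CCW): (-5, -10), (4, -1), (6, 5), (3, 5), (-3, 0), (-5, -6)
Count = 6

6


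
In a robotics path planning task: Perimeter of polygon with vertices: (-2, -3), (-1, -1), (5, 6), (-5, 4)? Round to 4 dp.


Sides: (-2, -3)->(-1, -1): sqrt(5) = 2.236068, (-1, -1)->(5, 6): sqrt(85) = 9.219544, (5, 6)->(-5, 4): sqrt(104) = 10.198039, (-5, 4)->(-2, -3): sqrt(58) = 7.615773
Sum = 29.269424
Perimeter = 29.2694

29.2694


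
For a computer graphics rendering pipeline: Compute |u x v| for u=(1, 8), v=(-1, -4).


|u x v| = |1*(-4) - 8*(-1)|
= |(-4) - (-8)| = 4

4


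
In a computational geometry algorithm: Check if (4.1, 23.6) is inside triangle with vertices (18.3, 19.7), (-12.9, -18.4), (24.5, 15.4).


Cross products: AB x AP = -662.7, BC x BP = 996.2, CA x CP = 36.88
All same sign? no

No, outside


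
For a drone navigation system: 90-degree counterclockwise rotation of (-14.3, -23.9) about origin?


90° CCW: (x,y) -> (-y, x)
(-14.3,-23.9) -> (23.9, -14.3)

(23.9, -14.3)


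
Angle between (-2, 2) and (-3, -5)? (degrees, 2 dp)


u.v = -4, |u| = sqrt(8) = 2.8284, |v| = sqrt(34) = 5.831
cos(theta) = u.v/(|u||v|) = -4/sqrt(272) = -0.242536
theta = acos(-0.242536) = 104.04 degrees

104.04 degrees


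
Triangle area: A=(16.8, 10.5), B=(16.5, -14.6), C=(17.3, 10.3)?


Area = |x_A(y_B-y_C) + x_B(y_C-y_A) + x_C(y_A-y_B)|/2
= |(-418.32) + (-3.3) + 434.23|/2
= 12.61/2 = 6.305

6.305


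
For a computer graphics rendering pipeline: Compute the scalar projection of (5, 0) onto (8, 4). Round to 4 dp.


u.v = 40, |v| = sqrt(80) = 8.9443
Scalar projection = u.v / |v| = 40 / sqrt(80) = 4.4721

4.4721


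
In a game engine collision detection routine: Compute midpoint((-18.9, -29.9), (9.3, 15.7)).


M = (((-18.9)+9.3)/2, ((-29.9)+15.7)/2)
= (-4.8, -7.1)

(-4.8, -7.1)


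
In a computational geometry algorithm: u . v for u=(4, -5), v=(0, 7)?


u . v = u_x*v_x + u_y*v_y = 4*0 + (-5)*7
= 0 + (-35) = -35

-35


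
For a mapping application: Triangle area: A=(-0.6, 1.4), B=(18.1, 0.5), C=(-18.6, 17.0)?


Area = |x_A(y_B-y_C) + x_B(y_C-y_A) + x_C(y_A-y_B)|/2
= |9.9 + 282.36 + (-16.74)|/2
= 275.52/2 = 137.76

137.76


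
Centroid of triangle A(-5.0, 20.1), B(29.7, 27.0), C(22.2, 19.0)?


Centroid = ((x_A+x_B+x_C)/3, (y_A+y_B+y_C)/3)
= (((-5)+29.7+22.2)/3, (20.1+27+19)/3)
= (15.6333, 22.0333)

(15.6333, 22.0333)


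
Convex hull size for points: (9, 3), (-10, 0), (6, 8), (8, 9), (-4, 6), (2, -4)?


Convex hull vertices (CCW): (-10, 0), (2, -4), (9, 3), (8, 9), (-4, 6)
Count = 5

5


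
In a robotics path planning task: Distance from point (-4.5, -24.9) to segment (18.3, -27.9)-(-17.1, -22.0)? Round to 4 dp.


Project P onto AB: t = 0.6404 (clamped to [0,1])
Closest point on segment: (-4.3703, -24.1216)
Distance: 0.7891

0.7891


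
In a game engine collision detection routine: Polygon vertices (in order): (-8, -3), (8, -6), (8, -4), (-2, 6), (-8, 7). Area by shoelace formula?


Shoelace sum: ((-8)*(-6) - 8*(-3)) + (8*(-4) - 8*(-6)) + (8*6 - (-2)*(-4)) + ((-2)*7 - (-8)*6) + ((-8)*(-3) - (-8)*7)
= 242
Area = |242|/2 = 121

121


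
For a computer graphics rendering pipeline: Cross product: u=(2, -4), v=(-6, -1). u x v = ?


u x v = u_x*v_y - u_y*v_x = 2*(-1) - (-4)*(-6)
= (-2) - 24 = -26

-26


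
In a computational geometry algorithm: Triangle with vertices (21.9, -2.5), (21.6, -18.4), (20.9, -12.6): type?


Side lengths squared: AB^2=252.9, BC^2=34.13, CA^2=103.01
Sorted: [34.13, 103.01, 252.9]
By sides: Scalene, By angles: Obtuse

Scalene, Obtuse


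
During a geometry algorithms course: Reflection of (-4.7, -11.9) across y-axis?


Reflection over y-axis: (x,y) -> (-x,y)
(-4.7, -11.9) -> (4.7, -11.9)

(4.7, -11.9)


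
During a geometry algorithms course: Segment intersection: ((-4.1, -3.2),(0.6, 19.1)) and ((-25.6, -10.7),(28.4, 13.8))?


Cross products: d1=-121.75, d2=967.3, d3=444.2, d4=-644.85
d1*d2 < 0 and d3*d4 < 0? yes

Yes, they intersect


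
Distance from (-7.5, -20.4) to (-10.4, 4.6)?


dx=-2.9, dy=25
d^2 = (-2.9)^2 + 25^2 = 633.41
d = sqrt(633.41) = 25.1676

25.1676


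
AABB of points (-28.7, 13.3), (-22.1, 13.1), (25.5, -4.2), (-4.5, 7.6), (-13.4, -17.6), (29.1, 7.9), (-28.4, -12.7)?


x range: [-28.7, 29.1]
y range: [-17.6, 13.3]
Bounding box: (-28.7,-17.6) to (29.1,13.3)

(-28.7,-17.6) to (29.1,13.3)


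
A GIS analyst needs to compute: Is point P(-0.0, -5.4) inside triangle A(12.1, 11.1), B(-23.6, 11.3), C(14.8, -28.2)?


Cross products: AB x AP = 591.47, BC x BP = 290.92, CA x CP = 520.08
All same sign? yes

Yes, inside


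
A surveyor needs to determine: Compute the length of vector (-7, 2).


|u| = sqrt((-7)^2 + 2^2) = sqrt(53) = 7.2801

7.2801


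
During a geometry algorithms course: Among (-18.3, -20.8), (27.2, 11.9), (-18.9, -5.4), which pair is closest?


d(P0,P1) = 56.0316, d(P0,P2) = 15.4117, d(P1,P2) = 49.2392
Closest: P0 and P2

Closest pair: (-18.3, -20.8) and (-18.9, -5.4), distance = 15.4117


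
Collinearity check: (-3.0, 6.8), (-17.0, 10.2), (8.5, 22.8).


Cross product: ((-17)-(-3))*(22.8-6.8) - (10.2-6.8)*(8.5-(-3))
= -263.1

No, not collinear


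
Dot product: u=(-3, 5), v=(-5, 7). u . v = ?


u . v = u_x*v_x + u_y*v_y = (-3)*(-5) + 5*7
= 15 + 35 = 50

50


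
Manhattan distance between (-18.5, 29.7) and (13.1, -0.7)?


|(-18.5)-13.1| + |29.7-(-0.7)| = 31.6 + 30.4 = 62

62


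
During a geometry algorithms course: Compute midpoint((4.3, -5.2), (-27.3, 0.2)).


M = ((4.3+(-27.3))/2, ((-5.2)+0.2)/2)
= (-11.5, -2.5)

(-11.5, -2.5)


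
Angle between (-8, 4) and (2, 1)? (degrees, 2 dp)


u.v = -12, |u| = sqrt(80) = 8.9443, |v| = sqrt(5) = 2.2361
cos(theta) = u.v/(|u||v|) = -12/sqrt(400) = -0.6
theta = acos(-0.6) = 126.87 degrees

126.87 degrees


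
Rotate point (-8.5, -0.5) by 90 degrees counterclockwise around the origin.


90° CCW: (x,y) -> (-y, x)
(-8.5,-0.5) -> (0.5, -8.5)

(0.5, -8.5)


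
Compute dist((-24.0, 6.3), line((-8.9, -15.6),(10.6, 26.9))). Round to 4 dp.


|cross product| = 1068.8
|line direction| = sqrt(2186.5) = 46.76
Distance = 1068.8/sqrt(2186.5) = 22.8571

22.8571


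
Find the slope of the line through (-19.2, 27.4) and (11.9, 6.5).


slope = (y2-y1)/(x2-x1) = (6.5-27.4)/(11.9-(-19.2)) = (-20.9)/31.1 = -0.672

-0.672


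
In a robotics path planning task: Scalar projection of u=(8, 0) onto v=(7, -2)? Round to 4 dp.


u.v = 56, |v| = sqrt(53) = 7.2801
Scalar projection = u.v / |v| = 56 / sqrt(53) = 7.6922

7.6922


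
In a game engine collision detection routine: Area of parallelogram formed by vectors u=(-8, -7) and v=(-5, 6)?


|u x v| = |(-8)*6 - (-7)*(-5)|
= |(-48) - 35| = 83

83


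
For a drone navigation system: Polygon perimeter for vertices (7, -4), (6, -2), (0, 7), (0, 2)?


Sides: (7, -4)->(6, -2): sqrt(5) = 2.236068, (6, -2)->(0, 7): sqrt(117) = 10.816654, (0, 7)->(0, 2): sqrt(25) = 5, (0, 2)->(7, -4): sqrt(85) = 9.219544
Sum = 27.272266
Perimeter = 27.2723

27.2723


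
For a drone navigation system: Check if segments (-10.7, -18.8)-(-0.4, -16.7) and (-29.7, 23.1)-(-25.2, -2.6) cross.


Cross products: d1=299.75, d2=573.91, d3=471.47, d4=197.31
d1*d2 < 0 and d3*d4 < 0? no

No, they don't intersect


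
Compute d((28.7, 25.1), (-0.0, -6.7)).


dx=-28.7, dy=-31.8
d^2 = (-28.7)^2 + (-31.8)^2 = 1834.93
d = sqrt(1834.93) = 42.8361

42.8361


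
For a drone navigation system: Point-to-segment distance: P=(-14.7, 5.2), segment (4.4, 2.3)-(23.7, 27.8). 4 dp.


Project P onto AB: t = 0 (clamped to [0,1])
Closest point on segment: (4.4, 2.3)
Distance: 19.3189

19.3189


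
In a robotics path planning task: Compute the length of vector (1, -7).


|u| = sqrt(1^2 + (-7)^2) = sqrt(50) = 7.0711

7.0711


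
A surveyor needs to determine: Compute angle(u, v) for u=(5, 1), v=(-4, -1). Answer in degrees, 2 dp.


u.v = -21, |u| = sqrt(26) = 5.099, |v| = sqrt(17) = 4.1231
cos(theta) = u.v/(|u||v|) = -21/sqrt(442) = -0.998868
theta = acos(-0.998868) = 177.27 degrees

177.27 degrees


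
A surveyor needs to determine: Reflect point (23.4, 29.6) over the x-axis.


Reflection over x-axis: (x,y) -> (x,-y)
(23.4, 29.6) -> (23.4, -29.6)

(23.4, -29.6)


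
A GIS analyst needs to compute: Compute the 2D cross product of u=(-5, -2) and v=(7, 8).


u x v = u_x*v_y - u_y*v_x = (-5)*8 - (-2)*7
= (-40) - (-14) = -26

-26


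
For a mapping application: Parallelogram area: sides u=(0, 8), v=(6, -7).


|u x v| = |0*(-7) - 8*6|
= |0 - 48| = 48

48


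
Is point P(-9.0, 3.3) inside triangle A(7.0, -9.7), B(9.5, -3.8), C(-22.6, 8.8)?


Cross products: AB x AP = 126.9, BC x BP = 5.19, CA x CP = 88.8
All same sign? yes

Yes, inside


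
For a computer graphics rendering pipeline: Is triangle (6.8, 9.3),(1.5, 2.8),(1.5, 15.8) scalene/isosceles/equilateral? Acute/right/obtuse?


Side lengths squared: AB^2=70.34, BC^2=169, CA^2=70.34
Sorted: [70.34, 70.34, 169]
By sides: Isosceles, By angles: Obtuse

Isosceles, Obtuse


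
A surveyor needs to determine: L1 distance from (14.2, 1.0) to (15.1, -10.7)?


|14.2-15.1| + |1-(-10.7)| = 0.9 + 11.7 = 12.6

12.6


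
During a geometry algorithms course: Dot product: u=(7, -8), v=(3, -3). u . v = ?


u . v = u_x*v_x + u_y*v_y = 7*3 + (-8)*(-3)
= 21 + 24 = 45

45


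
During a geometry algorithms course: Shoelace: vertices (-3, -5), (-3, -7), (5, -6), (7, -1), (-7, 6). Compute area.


Shoelace sum: ((-3)*(-7) - (-3)*(-5)) + ((-3)*(-6) - 5*(-7)) + (5*(-1) - 7*(-6)) + (7*6 - (-7)*(-1)) + ((-7)*(-5) - (-3)*6)
= 184
Area = |184|/2 = 92

92


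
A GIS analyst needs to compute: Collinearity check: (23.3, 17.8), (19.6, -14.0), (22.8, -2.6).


Cross product: (19.6-23.3)*((-2.6)-17.8) - ((-14)-17.8)*(22.8-23.3)
= 59.58

No, not collinear


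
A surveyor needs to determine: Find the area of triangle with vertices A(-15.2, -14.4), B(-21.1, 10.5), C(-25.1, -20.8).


Area = |x_A(y_B-y_C) + x_B(y_C-y_A) + x_C(y_A-y_B)|/2
= |(-475.76) + 135.04 + 624.99|/2
= 284.27/2 = 142.135

142.135


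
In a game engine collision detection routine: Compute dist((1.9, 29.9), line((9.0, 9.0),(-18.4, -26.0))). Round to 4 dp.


|cross product| = 821.16
|line direction| = sqrt(1975.76) = 44.4495
Distance = 821.16/sqrt(1975.76) = 18.474

18.474


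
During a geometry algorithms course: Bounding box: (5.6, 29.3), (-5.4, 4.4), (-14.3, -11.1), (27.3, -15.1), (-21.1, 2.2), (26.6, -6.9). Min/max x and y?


x range: [-21.1, 27.3]
y range: [-15.1, 29.3]
Bounding box: (-21.1,-15.1) to (27.3,29.3)

(-21.1,-15.1) to (27.3,29.3)


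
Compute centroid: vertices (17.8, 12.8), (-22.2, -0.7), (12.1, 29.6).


Centroid = ((x_A+x_B+x_C)/3, (y_A+y_B+y_C)/3)
= ((17.8+(-22.2)+12.1)/3, (12.8+(-0.7)+29.6)/3)
= (2.5667, 13.9)

(2.5667, 13.9)


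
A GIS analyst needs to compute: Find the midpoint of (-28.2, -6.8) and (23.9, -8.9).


M = (((-28.2)+23.9)/2, ((-6.8)+(-8.9))/2)
= (-2.15, -7.85)

(-2.15, -7.85)


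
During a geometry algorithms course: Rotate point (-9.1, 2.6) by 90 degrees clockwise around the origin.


90° CW: (x,y) -> (y, -x)
(-9.1,2.6) -> (2.6, 9.1)

(2.6, 9.1)


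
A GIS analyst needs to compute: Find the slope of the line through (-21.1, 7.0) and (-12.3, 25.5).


slope = (y2-y1)/(x2-x1) = (25.5-7)/((-12.3)-(-21.1)) = 18.5/8.8 = 2.1023

2.1023


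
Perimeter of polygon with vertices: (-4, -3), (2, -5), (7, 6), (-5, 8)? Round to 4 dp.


Sides: (-4, -3)->(2, -5): sqrt(40) = 6.324555, (2, -5)->(7, 6): sqrt(146) = 12.083046, (7, 6)->(-5, 8): sqrt(148) = 12.165525, (-5, 8)->(-4, -3): sqrt(122) = 11.045361
Sum = 41.618487
Perimeter = 41.6185

41.6185


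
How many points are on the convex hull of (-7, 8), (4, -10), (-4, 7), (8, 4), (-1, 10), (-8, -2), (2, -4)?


Convex hull vertices (CCW): (-8, -2), (4, -10), (8, 4), (-1, 10), (-7, 8)
Count = 5

5


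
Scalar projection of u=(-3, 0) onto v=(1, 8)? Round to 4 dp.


u.v = -3, |v| = sqrt(65) = 8.0623
Scalar projection = u.v / |v| = -3 / sqrt(65) = -0.3721

-0.3721


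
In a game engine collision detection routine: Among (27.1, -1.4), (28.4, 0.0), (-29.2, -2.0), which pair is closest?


d(P0,P1) = 1.9105, d(P0,P2) = 56.3032, d(P1,P2) = 57.6347
Closest: P0 and P1

Closest pair: (27.1, -1.4) and (28.4, 0.0), distance = 1.9105


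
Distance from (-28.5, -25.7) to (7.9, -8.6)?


dx=36.4, dy=17.1
d^2 = 36.4^2 + 17.1^2 = 1617.37
d = sqrt(1617.37) = 40.2165

40.2165


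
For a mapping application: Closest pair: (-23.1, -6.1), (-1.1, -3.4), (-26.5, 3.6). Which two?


d(P0,P1) = 22.1651, d(P0,P2) = 10.2786, d(P1,P2) = 26.3469
Closest: P0 and P2

Closest pair: (-23.1, -6.1) and (-26.5, 3.6), distance = 10.2786


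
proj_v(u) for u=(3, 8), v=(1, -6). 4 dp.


u.v = -45, |v| = sqrt(37) = 6.0828
Scalar projection = u.v / |v| = -45 / sqrt(37) = -7.398

-7.398


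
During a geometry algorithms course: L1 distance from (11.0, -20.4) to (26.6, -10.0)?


|11-26.6| + |(-20.4)-(-10)| = 15.6 + 10.4 = 26

26


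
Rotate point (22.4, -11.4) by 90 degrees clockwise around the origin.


90° CW: (x,y) -> (y, -x)
(22.4,-11.4) -> (-11.4, -22.4)

(-11.4, -22.4)


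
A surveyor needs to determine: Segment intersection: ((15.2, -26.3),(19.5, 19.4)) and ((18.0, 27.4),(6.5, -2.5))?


Cross products: d1=533.83, d2=136.85, d3=102.95, d4=499.93
d1*d2 < 0 and d3*d4 < 0? no

No, they don't intersect


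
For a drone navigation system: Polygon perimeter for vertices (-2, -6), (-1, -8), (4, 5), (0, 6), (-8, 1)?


Sides: (-2, -6)->(-1, -8): sqrt(5) = 2.236068, (-1, -8)->(4, 5): sqrt(194) = 13.928388, (4, 5)->(0, 6): sqrt(17) = 4.123106, (0, 6)->(-8, 1): sqrt(89) = 9.433981, (-8, 1)->(-2, -6): sqrt(85) = 9.219544
Sum = 38.941087
Perimeter = 38.9411

38.9411


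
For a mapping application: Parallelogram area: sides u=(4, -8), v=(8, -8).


|u x v| = |4*(-8) - (-8)*8|
= |(-32) - (-64)| = 32

32


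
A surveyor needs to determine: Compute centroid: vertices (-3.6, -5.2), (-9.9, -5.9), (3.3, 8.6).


Centroid = ((x_A+x_B+x_C)/3, (y_A+y_B+y_C)/3)
= (((-3.6)+(-9.9)+3.3)/3, ((-5.2)+(-5.9)+8.6)/3)
= (-3.4, -0.8333)

(-3.4, -0.8333)


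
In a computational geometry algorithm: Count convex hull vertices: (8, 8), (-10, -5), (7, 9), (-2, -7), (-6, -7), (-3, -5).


Convex hull vertices (CCW): (-10, -5), (-6, -7), (-2, -7), (8, 8), (7, 9)
Count = 5

5


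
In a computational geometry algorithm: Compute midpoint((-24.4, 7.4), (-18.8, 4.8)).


M = (((-24.4)+(-18.8))/2, (7.4+4.8)/2)
= (-21.6, 6.1)

(-21.6, 6.1)


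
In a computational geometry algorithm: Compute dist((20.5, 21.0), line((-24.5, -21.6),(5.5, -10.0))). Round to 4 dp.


|cross product| = 756
|line direction| = sqrt(1034.56) = 32.1646
Distance = 756/sqrt(1034.56) = 23.5041

23.5041


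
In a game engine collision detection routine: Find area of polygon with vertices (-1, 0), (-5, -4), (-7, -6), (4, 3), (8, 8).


Shoelace sum: ((-1)*(-4) - (-5)*0) + ((-5)*(-6) - (-7)*(-4)) + ((-7)*3 - 4*(-6)) + (4*8 - 8*3) + (8*0 - (-1)*8)
= 25
Area = |25|/2 = 12.5

12.5


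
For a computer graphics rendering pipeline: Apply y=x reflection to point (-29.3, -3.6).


Reflection over y=x: (x,y) -> (y,x)
(-29.3, -3.6) -> (-3.6, -29.3)

(-3.6, -29.3)


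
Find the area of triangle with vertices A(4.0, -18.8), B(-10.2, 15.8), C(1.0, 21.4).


Area = |x_A(y_B-y_C) + x_B(y_C-y_A) + x_C(y_A-y_B)|/2
= |(-22.4) + (-410.04) + (-34.6)|/2
= 467.04/2 = 233.52

233.52


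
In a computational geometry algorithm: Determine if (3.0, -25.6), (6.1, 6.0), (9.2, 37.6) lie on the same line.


Cross product: (6.1-3)*(37.6-(-25.6)) - (6-(-25.6))*(9.2-3)
= 0

Yes, collinear


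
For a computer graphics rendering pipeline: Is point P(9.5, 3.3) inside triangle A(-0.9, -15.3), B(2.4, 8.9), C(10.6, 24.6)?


Cross products: AB x AP = -190.3, BC x BP = -157.39, CA x CP = 201.06
All same sign? no

No, outside


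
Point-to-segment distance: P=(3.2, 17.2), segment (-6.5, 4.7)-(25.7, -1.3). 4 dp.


Project P onto AB: t = 0.2212 (clamped to [0,1])
Closest point on segment: (0.6235, 3.3726)
Distance: 14.0654

14.0654


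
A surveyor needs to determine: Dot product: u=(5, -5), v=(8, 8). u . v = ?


u . v = u_x*v_x + u_y*v_y = 5*8 + (-5)*8
= 40 + (-40) = 0

0


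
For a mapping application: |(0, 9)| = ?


|u| = sqrt(0^2 + 9^2) = sqrt(81) = 9

9


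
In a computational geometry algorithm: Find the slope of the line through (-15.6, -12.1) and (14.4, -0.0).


slope = (y2-y1)/(x2-x1) = (0-(-12.1))/(14.4-(-15.6)) = 12.1/30 = 0.4033

0.4033


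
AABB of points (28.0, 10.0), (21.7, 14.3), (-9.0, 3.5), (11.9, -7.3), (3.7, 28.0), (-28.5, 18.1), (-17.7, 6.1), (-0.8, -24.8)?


x range: [-28.5, 28]
y range: [-24.8, 28]
Bounding box: (-28.5,-24.8) to (28,28)

(-28.5,-24.8) to (28,28)


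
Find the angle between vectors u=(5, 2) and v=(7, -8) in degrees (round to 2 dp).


u.v = 19, |u| = sqrt(29) = 5.3852, |v| = sqrt(113) = 10.6301
cos(theta) = u.v/(|u||v|) = 19/sqrt(3277) = 0.331906
theta = acos(0.331906) = 70.62 degrees

70.62 degrees


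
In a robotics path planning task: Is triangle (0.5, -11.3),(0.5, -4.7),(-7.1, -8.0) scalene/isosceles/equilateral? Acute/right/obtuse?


Side lengths squared: AB^2=43.56, BC^2=68.65, CA^2=68.65
Sorted: [43.56, 68.65, 68.65]
By sides: Isosceles, By angles: Acute

Isosceles, Acute


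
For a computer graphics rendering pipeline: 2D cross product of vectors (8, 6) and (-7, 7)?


u x v = u_x*v_y - u_y*v_x = 8*7 - 6*(-7)
= 56 - (-42) = 98

98


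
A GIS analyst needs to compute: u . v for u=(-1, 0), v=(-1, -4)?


u . v = u_x*v_x + u_y*v_y = (-1)*(-1) + 0*(-4)
= 1 + 0 = 1

1


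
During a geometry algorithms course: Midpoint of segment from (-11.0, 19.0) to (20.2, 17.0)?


M = (((-11)+20.2)/2, (19+17)/2)
= (4.6, 18)

(4.6, 18)


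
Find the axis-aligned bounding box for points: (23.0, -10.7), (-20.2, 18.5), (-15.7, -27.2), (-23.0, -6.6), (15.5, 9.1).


x range: [-23, 23]
y range: [-27.2, 18.5]
Bounding box: (-23,-27.2) to (23,18.5)

(-23,-27.2) to (23,18.5)


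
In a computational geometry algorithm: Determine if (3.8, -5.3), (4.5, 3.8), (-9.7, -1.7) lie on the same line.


Cross product: (4.5-3.8)*((-1.7)-(-5.3)) - (3.8-(-5.3))*((-9.7)-3.8)
= 125.37

No, not collinear


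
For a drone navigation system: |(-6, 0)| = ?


|u| = sqrt((-6)^2 + 0^2) = sqrt(36) = 6

6


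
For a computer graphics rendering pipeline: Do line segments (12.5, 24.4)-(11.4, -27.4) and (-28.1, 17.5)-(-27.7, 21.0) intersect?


Cross products: d1=-139.34, d2=-156.21, d3=-2095.49, d4=-2078.62
d1*d2 < 0 and d3*d4 < 0? no

No, they don't intersect


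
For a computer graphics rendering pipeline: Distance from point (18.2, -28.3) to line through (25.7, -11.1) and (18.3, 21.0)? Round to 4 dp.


|cross product| = 368.03
|line direction| = sqrt(1085.17) = 32.9419
Distance = 368.03/sqrt(1085.17) = 11.1721

11.1721


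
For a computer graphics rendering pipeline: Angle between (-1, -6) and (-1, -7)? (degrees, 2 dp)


u.v = 43, |u| = sqrt(37) = 6.0828, |v| = sqrt(50) = 7.0711
cos(theta) = u.v/(|u||v|) = 43/sqrt(1850) = 0.99973
theta = acos(0.99973) = 1.33 degrees

1.33 degrees


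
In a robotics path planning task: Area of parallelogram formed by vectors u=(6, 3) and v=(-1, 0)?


|u x v| = |6*0 - 3*(-1)|
= |0 - (-3)| = 3

3


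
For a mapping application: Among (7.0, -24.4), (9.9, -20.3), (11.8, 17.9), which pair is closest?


d(P0,P1) = 5.022, d(P0,P2) = 42.5715, d(P1,P2) = 38.2472
Closest: P0 and P1

Closest pair: (7.0, -24.4) and (9.9, -20.3), distance = 5.022


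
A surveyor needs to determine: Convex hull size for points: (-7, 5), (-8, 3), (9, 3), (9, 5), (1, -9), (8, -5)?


Convex hull vertices (CCW): (-8, 3), (1, -9), (8, -5), (9, 3), (9, 5), (-7, 5)
Count = 6

6


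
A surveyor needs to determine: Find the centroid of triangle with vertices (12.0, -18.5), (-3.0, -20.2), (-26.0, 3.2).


Centroid = ((x_A+x_B+x_C)/3, (y_A+y_B+y_C)/3)
= ((12+(-3)+(-26))/3, ((-18.5)+(-20.2)+3.2)/3)
= (-5.6667, -11.8333)

(-5.6667, -11.8333)


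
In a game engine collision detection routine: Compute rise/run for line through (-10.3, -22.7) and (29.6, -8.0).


slope = (y2-y1)/(x2-x1) = ((-8)-(-22.7))/(29.6-(-10.3)) = 14.7/39.9 = 0.3684

0.3684


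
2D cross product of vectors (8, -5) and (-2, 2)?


u x v = u_x*v_y - u_y*v_x = 8*2 - (-5)*(-2)
= 16 - 10 = 6

6


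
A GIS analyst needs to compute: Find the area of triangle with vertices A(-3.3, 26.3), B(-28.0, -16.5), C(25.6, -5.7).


Area = |x_A(y_B-y_C) + x_B(y_C-y_A) + x_C(y_A-y_B)|/2
= |35.64 + 896 + 1095.68|/2
= 2027.32/2 = 1013.66

1013.66


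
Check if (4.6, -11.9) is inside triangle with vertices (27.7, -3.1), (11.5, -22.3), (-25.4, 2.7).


Cross products: AB x AP = -300.96, BC x BP = -211.26, CA x CP = -601.26
All same sign? yes

Yes, inside


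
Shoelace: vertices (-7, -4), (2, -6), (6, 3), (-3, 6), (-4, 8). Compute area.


Shoelace sum: ((-7)*(-6) - 2*(-4)) + (2*3 - 6*(-6)) + (6*6 - (-3)*3) + ((-3)*8 - (-4)*6) + ((-4)*(-4) - (-7)*8)
= 209
Area = |209|/2 = 104.5

104.5


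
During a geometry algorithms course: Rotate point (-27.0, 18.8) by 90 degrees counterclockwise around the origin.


90° CCW: (x,y) -> (-y, x)
(-27,18.8) -> (-18.8, -27)

(-18.8, -27)


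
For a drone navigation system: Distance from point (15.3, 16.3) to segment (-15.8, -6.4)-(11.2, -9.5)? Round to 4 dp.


Project P onto AB: t = 1 (clamped to [0,1])
Closest point on segment: (11.2, -9.5)
Distance: 26.1237

26.1237


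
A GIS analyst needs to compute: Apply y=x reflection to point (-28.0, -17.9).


Reflection over y=x: (x,y) -> (y,x)
(-28, -17.9) -> (-17.9, -28)

(-17.9, -28)


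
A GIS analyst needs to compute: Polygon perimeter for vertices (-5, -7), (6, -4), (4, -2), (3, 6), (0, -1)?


Sides: (-5, -7)->(6, -4): sqrt(130) = 11.401754, (6, -4)->(4, -2): sqrt(8) = 2.828427, (4, -2)->(3, 6): sqrt(65) = 8.062258, (3, 6)->(0, -1): sqrt(58) = 7.615773, (0, -1)->(-5, -7): sqrt(61) = 7.81025
Sum = 37.718462
Perimeter = 37.7185

37.7185


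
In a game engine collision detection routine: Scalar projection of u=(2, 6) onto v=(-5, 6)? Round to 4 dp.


u.v = 26, |v| = sqrt(61) = 7.8102
Scalar projection = u.v / |v| = 26 / sqrt(61) = 3.329

3.329


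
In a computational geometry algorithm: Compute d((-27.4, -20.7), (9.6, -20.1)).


dx=37, dy=0.6
d^2 = 37^2 + 0.6^2 = 1369.36
d = sqrt(1369.36) = 37.0049

37.0049


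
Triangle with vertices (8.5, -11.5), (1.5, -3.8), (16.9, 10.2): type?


Side lengths squared: AB^2=108.29, BC^2=433.16, CA^2=541.45
Sorted: [108.29, 433.16, 541.45]
By sides: Scalene, By angles: Right

Scalene, Right


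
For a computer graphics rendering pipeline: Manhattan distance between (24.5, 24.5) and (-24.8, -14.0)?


|24.5-(-24.8)| + |24.5-(-14)| = 49.3 + 38.5 = 87.8

87.8


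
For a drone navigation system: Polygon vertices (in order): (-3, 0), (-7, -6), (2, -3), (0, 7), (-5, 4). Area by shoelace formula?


Shoelace sum: ((-3)*(-6) - (-7)*0) + ((-7)*(-3) - 2*(-6)) + (2*7 - 0*(-3)) + (0*4 - (-5)*7) + ((-5)*0 - (-3)*4)
= 112
Area = |112|/2 = 56

56


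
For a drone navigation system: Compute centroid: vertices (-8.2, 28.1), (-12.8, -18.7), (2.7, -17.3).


Centroid = ((x_A+x_B+x_C)/3, (y_A+y_B+y_C)/3)
= (((-8.2)+(-12.8)+2.7)/3, (28.1+(-18.7)+(-17.3))/3)
= (-6.1, -2.6333)

(-6.1, -2.6333)


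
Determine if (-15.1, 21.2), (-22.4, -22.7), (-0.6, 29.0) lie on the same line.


Cross product: ((-22.4)-(-15.1))*(29-21.2) - ((-22.7)-21.2)*((-0.6)-(-15.1))
= 579.61

No, not collinear


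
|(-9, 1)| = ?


|u| = sqrt((-9)^2 + 1^2) = sqrt(82) = 9.0554

9.0554


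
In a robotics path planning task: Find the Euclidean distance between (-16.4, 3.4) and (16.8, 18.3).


dx=33.2, dy=14.9
d^2 = 33.2^2 + 14.9^2 = 1324.25
d = sqrt(1324.25) = 36.3902

36.3902


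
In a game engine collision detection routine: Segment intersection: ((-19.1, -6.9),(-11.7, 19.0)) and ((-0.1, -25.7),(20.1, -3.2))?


Cross products: d1=807.26, d2=1163.94, d3=-631.22, d4=-987.9
d1*d2 < 0 and d3*d4 < 0? no

No, they don't intersect


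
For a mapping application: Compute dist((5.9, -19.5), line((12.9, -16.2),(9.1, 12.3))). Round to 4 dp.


|cross product| = 212.04
|line direction| = sqrt(826.69) = 28.7522
Distance = 212.04/sqrt(826.69) = 7.3747

7.3747


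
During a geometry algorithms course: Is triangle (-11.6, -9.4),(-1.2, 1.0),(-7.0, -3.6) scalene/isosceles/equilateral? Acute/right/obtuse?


Side lengths squared: AB^2=216.32, BC^2=54.8, CA^2=54.8
Sorted: [54.8, 54.8, 216.32]
By sides: Isosceles, By angles: Obtuse

Isosceles, Obtuse


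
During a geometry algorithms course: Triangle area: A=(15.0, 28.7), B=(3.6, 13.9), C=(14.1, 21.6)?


Area = |x_A(y_B-y_C) + x_B(y_C-y_A) + x_C(y_A-y_B)|/2
= |(-115.5) + (-25.56) + 208.68|/2
= 67.62/2 = 33.81

33.81


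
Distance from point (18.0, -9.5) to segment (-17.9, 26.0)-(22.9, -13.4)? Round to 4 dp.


Project P onto AB: t = 0.8901 (clamped to [0,1])
Closest point on segment: (18.4157, -9.0696)
Distance: 0.5984

0.5984


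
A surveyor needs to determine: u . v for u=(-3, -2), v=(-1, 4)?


u . v = u_x*v_x + u_y*v_y = (-3)*(-1) + (-2)*4
= 3 + (-8) = -5

-5


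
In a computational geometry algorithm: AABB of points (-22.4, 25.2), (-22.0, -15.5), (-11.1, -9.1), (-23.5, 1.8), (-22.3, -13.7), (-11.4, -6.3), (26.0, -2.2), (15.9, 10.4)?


x range: [-23.5, 26]
y range: [-15.5, 25.2]
Bounding box: (-23.5,-15.5) to (26,25.2)

(-23.5,-15.5) to (26,25.2)


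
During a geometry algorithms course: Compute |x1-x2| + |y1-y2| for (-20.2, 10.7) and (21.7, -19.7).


|(-20.2)-21.7| + |10.7-(-19.7)| = 41.9 + 30.4 = 72.3

72.3


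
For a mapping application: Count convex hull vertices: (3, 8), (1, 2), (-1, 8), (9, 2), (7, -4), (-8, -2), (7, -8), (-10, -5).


Convex hull vertices (CCW): (-10, -5), (7, -8), (9, 2), (3, 8), (-1, 8), (-8, -2)
Count = 6

6


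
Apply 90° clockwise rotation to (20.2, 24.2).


90° CW: (x,y) -> (y, -x)
(20.2,24.2) -> (24.2, -20.2)

(24.2, -20.2)


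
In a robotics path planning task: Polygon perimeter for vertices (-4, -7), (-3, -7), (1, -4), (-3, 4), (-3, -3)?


Sides: (-4, -7)->(-3, -7): sqrt(1) = 1, (-3, -7)->(1, -4): sqrt(25) = 5, (1, -4)->(-3, 4): sqrt(80) = 8.944272, (-3, 4)->(-3, -3): sqrt(49) = 7, (-3, -3)->(-4, -7): sqrt(17) = 4.123106
Sum = 26.067378
Perimeter = 26.0674

26.0674


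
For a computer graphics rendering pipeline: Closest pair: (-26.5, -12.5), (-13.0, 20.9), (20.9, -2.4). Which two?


d(P0,P1) = 36.0251, d(P0,P2) = 48.4641, d(P1,P2) = 41.1351
Closest: P0 and P1

Closest pair: (-26.5, -12.5) and (-13.0, 20.9), distance = 36.0251


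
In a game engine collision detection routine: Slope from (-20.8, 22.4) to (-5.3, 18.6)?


slope = (y2-y1)/(x2-x1) = (18.6-22.4)/((-5.3)-(-20.8)) = (-3.8)/15.5 = -0.2452

-0.2452


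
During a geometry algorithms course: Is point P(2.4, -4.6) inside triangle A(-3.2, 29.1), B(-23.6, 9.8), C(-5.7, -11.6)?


Cross products: AB x AP = 795.56, BC x BP = 298.64, CA x CP = -312.17
All same sign? no

No, outside


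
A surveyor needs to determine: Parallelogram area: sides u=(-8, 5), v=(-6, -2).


|u x v| = |(-8)*(-2) - 5*(-6)|
= |16 - (-30)| = 46

46


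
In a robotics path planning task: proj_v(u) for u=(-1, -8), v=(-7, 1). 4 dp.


u.v = -1, |v| = sqrt(50) = 7.0711
Scalar projection = u.v / |v| = -1 / sqrt(50) = -0.1414

-0.1414


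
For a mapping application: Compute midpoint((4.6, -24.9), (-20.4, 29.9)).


M = ((4.6+(-20.4))/2, ((-24.9)+29.9)/2)
= (-7.9, 2.5)

(-7.9, 2.5)


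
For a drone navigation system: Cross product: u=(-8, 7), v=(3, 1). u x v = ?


u x v = u_x*v_y - u_y*v_x = (-8)*1 - 7*3
= (-8) - 21 = -29

-29


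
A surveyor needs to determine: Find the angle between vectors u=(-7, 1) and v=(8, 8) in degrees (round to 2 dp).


u.v = -48, |u| = sqrt(50) = 7.0711, |v| = sqrt(128) = 11.3137
cos(theta) = u.v/(|u||v|) = -48/sqrt(6400) = -0.6
theta = acos(-0.6) = 126.87 degrees

126.87 degrees


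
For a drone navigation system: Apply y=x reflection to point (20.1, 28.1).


Reflection over y=x: (x,y) -> (y,x)
(20.1, 28.1) -> (28.1, 20.1)

(28.1, 20.1)


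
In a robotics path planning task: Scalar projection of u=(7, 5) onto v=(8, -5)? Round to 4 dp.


u.v = 31, |v| = sqrt(89) = 9.434
Scalar projection = u.v / |v| = 31 / sqrt(89) = 3.286

3.286


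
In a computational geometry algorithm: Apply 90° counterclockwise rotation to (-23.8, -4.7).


90° CCW: (x,y) -> (-y, x)
(-23.8,-4.7) -> (4.7, -23.8)

(4.7, -23.8)


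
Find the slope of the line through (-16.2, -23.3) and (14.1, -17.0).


slope = (y2-y1)/(x2-x1) = ((-17)-(-23.3))/(14.1-(-16.2)) = 6.3/30.3 = 0.2079

0.2079


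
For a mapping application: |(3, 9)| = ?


|u| = sqrt(3^2 + 9^2) = sqrt(90) = 9.4868

9.4868


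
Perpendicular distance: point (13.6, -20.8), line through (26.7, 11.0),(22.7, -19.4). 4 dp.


|cross product| = 271.04
|line direction| = sqrt(940.16) = 30.662
Distance = 271.04/sqrt(940.16) = 8.8396

8.8396


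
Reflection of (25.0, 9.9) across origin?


Reflection over origin: (x,y) -> (-x,-y)
(25, 9.9) -> (-25, -9.9)

(-25, -9.9)


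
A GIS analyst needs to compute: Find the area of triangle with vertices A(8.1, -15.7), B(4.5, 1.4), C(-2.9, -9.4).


Area = |x_A(y_B-y_C) + x_B(y_C-y_A) + x_C(y_A-y_B)|/2
= |87.48 + 28.35 + 49.59|/2
= 165.42/2 = 82.71

82.71


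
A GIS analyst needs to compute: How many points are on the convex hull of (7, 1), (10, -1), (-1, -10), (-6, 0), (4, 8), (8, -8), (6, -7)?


Convex hull vertices (CCW): (-6, 0), (-1, -10), (8, -8), (10, -1), (4, 8)
Count = 5

5


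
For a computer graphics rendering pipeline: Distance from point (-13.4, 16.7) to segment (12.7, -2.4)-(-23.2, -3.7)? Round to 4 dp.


Project P onto AB: t = 0.7068 (clamped to [0,1])
Closest point on segment: (-12.6751, -3.3189)
Distance: 20.032

20.032


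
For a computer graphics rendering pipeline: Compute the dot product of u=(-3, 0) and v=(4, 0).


u . v = u_x*v_x + u_y*v_y = (-3)*4 + 0*0
= (-12) + 0 = -12

-12


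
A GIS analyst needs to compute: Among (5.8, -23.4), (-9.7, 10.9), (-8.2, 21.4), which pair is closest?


d(P0,P1) = 37.6396, d(P0,P2) = 46.9366, d(P1,P2) = 10.6066
Closest: P1 and P2

Closest pair: (-9.7, 10.9) and (-8.2, 21.4), distance = 10.6066


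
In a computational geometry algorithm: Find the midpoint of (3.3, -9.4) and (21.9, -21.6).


M = ((3.3+21.9)/2, ((-9.4)+(-21.6))/2)
= (12.6, -15.5)

(12.6, -15.5)


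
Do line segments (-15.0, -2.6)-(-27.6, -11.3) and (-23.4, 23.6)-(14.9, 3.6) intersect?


Cross products: d1=-835.46, d2=-1420.67, d3=-403.2, d4=182.01
d1*d2 < 0 and d3*d4 < 0? no

No, they don't intersect


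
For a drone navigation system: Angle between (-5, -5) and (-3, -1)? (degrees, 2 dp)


u.v = 20, |u| = sqrt(50) = 7.0711, |v| = sqrt(10) = 3.1623
cos(theta) = u.v/(|u||v|) = 20/sqrt(500) = 0.894427
theta = acos(0.894427) = 26.57 degrees

26.57 degrees


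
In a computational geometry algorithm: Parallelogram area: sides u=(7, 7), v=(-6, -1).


|u x v| = |7*(-1) - 7*(-6)|
= |(-7) - (-42)| = 35

35


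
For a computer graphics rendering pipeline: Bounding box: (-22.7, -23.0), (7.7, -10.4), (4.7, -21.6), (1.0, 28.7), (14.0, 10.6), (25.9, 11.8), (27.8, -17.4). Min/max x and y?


x range: [-22.7, 27.8]
y range: [-23, 28.7]
Bounding box: (-22.7,-23) to (27.8,28.7)

(-22.7,-23) to (27.8,28.7)


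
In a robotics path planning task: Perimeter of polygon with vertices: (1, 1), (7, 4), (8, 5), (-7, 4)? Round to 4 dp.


Sides: (1, 1)->(7, 4): sqrt(45) = 6.708204, (7, 4)->(8, 5): sqrt(2) = 1.414214, (8, 5)->(-7, 4): sqrt(226) = 15.033296, (-7, 4)->(1, 1): sqrt(73) = 8.544004
Sum = 31.699718
Perimeter = 31.6997

31.6997


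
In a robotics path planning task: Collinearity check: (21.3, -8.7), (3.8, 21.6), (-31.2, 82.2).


Cross product: (3.8-21.3)*(82.2-(-8.7)) - (21.6-(-8.7))*((-31.2)-21.3)
= 0

Yes, collinear


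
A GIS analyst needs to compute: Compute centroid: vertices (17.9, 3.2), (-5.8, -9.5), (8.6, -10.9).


Centroid = ((x_A+x_B+x_C)/3, (y_A+y_B+y_C)/3)
= ((17.9+(-5.8)+8.6)/3, (3.2+(-9.5)+(-10.9))/3)
= (6.9, -5.7333)

(6.9, -5.7333)


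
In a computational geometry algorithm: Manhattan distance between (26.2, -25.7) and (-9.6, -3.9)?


|26.2-(-9.6)| + |(-25.7)-(-3.9)| = 35.8 + 21.8 = 57.6

57.6


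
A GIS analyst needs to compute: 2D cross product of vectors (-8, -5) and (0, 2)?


u x v = u_x*v_y - u_y*v_x = (-8)*2 - (-5)*0
= (-16) - 0 = -16

-16


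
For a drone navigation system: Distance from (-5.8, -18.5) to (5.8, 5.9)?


dx=11.6, dy=24.4
d^2 = 11.6^2 + 24.4^2 = 729.92
d = sqrt(729.92) = 27.017

27.017


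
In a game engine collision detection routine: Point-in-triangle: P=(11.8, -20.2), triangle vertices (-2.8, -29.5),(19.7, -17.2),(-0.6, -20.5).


Cross products: AB x AP = 29.67, BC x BP = 34.83, CA x CP = 110.94
All same sign? yes

Yes, inside


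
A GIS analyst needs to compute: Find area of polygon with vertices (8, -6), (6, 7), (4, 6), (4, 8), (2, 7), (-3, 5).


Shoelace sum: (8*7 - 6*(-6)) + (6*6 - 4*7) + (4*8 - 4*6) + (4*7 - 2*8) + (2*5 - (-3)*7) + ((-3)*(-6) - 8*5)
= 129
Area = |129|/2 = 64.5

64.5


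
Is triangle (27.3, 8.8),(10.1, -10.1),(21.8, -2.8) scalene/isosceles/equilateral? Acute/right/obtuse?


Side lengths squared: AB^2=653.05, BC^2=190.18, CA^2=164.81
Sorted: [164.81, 190.18, 653.05]
By sides: Scalene, By angles: Obtuse

Scalene, Obtuse


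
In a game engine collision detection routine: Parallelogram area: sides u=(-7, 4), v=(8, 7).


|u x v| = |(-7)*7 - 4*8|
= |(-49) - 32| = 81

81


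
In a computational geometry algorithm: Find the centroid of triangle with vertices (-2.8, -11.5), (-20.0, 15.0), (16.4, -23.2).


Centroid = ((x_A+x_B+x_C)/3, (y_A+y_B+y_C)/3)
= (((-2.8)+(-20)+16.4)/3, ((-11.5)+15+(-23.2))/3)
= (-2.1333, -6.5667)

(-2.1333, -6.5667)


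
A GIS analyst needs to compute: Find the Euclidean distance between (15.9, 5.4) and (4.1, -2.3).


dx=-11.8, dy=-7.7
d^2 = (-11.8)^2 + (-7.7)^2 = 198.53
d = sqrt(198.53) = 14.0901

14.0901


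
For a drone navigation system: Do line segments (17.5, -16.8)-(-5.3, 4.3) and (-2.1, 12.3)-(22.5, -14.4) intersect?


Cross products: d1=-192.54, d2=-282.24, d3=-249.92, d4=-160.22
d1*d2 < 0 and d3*d4 < 0? no

No, they don't intersect


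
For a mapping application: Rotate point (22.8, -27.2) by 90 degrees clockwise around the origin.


90° CW: (x,y) -> (y, -x)
(22.8,-27.2) -> (-27.2, -22.8)

(-27.2, -22.8)


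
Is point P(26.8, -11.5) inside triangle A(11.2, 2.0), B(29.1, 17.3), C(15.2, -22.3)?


Cross products: AB x AP = -480.33, BC x BP = 309.24, CA x CP = -325.08
All same sign? no

No, outside


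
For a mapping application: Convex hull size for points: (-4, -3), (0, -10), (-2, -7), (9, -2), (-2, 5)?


Convex hull vertices (CCW): (-4, -3), (-2, -7), (0, -10), (9, -2), (-2, 5)
Count = 5

5


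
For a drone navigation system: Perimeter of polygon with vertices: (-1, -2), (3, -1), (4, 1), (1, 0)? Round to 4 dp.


Sides: (-1, -2)->(3, -1): sqrt(17) = 4.123106, (3, -1)->(4, 1): sqrt(5) = 2.236068, (4, 1)->(1, 0): sqrt(10) = 3.162278, (1, 0)->(-1, -2): sqrt(8) = 2.828427
Sum = 12.349879
Perimeter = 12.3499

12.3499


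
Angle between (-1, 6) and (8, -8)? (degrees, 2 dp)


u.v = -56, |u| = sqrt(37) = 6.0828, |v| = sqrt(128) = 11.3137
cos(theta) = u.v/(|u||v|) = -56/sqrt(4736) = -0.813733
theta = acos(-0.813733) = 144.46 degrees

144.46 degrees


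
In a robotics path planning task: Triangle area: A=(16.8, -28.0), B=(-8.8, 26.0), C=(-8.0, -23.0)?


Area = |x_A(y_B-y_C) + x_B(y_C-y_A) + x_C(y_A-y_B)|/2
= |823.2 + (-44) + 432|/2
= 1211.2/2 = 605.6

605.6


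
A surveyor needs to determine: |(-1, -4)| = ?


|u| = sqrt((-1)^2 + (-4)^2) = sqrt(17) = 4.1231

4.1231


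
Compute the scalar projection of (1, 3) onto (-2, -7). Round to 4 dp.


u.v = -23, |v| = sqrt(53) = 7.2801
Scalar projection = u.v / |v| = -23 / sqrt(53) = -3.1593

-3.1593


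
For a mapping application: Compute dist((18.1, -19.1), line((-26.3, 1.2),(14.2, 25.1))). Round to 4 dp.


|cross product| = 1883.31
|line direction| = sqrt(2211.46) = 47.0262
Distance = 1883.31/sqrt(2211.46) = 40.0481

40.0481


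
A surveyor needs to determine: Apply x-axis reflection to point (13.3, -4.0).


Reflection over x-axis: (x,y) -> (x,-y)
(13.3, -4) -> (13.3, 4)

(13.3, 4)


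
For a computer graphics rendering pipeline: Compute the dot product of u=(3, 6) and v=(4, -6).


u . v = u_x*v_x + u_y*v_y = 3*4 + 6*(-6)
= 12 + (-36) = -24

-24


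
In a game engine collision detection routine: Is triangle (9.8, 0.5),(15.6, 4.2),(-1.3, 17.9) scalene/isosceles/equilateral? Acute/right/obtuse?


Side lengths squared: AB^2=47.33, BC^2=473.3, CA^2=425.97
Sorted: [47.33, 425.97, 473.3]
By sides: Scalene, By angles: Right

Scalene, Right


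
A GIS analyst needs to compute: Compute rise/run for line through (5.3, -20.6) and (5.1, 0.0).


slope = (y2-y1)/(x2-x1) = (0-(-20.6))/(5.1-5.3) = 20.6/(-0.2) = -103

-103


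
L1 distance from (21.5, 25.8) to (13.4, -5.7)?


|21.5-13.4| + |25.8-(-5.7)| = 8.1 + 31.5 = 39.6

39.6
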